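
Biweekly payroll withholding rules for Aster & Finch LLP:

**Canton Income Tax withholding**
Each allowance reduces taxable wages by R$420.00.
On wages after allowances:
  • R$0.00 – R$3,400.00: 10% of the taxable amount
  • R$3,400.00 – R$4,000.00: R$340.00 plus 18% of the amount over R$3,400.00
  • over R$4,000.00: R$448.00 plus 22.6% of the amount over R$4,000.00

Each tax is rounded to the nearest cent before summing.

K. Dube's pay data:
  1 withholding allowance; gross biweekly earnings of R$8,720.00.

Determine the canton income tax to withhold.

R$1,419.80

Canton Income Tax: taxable = R$8,720.00 − 1×R$420.00 = R$8,300.00
  R$448.00 + 22.6% × (R$8,300.00 − R$4,000.00) = R$448.00 + 22.6% × R$4,300.00 = R$1,419.80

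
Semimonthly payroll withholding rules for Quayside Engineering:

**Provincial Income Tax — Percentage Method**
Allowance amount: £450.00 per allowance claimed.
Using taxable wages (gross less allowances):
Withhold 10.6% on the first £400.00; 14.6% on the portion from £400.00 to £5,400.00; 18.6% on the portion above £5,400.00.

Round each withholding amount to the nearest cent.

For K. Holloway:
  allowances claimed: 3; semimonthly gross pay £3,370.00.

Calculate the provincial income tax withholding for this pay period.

£278.92

Provincial Income Tax: taxable = £3,370.00 − 3×£450.00 = £2,020.00
  £42.40 + 14.6% × (£2,020.00 − £400.00) = £42.40 + 14.6% × £1,620.00 = £278.92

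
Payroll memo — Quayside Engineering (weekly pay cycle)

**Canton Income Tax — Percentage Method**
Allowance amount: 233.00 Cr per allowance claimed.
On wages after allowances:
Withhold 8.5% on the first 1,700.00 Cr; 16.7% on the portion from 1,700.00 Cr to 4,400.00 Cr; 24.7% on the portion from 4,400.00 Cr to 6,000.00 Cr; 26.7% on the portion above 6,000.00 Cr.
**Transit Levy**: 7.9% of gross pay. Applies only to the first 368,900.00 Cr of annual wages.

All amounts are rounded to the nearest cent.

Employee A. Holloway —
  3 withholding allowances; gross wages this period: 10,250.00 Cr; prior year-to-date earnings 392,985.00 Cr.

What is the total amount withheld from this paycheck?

Canton Income Tax: taxable = 10,250.00 Cr − 3×233.00 Cr = 9,551.00 Cr
  990.60 Cr + 26.7% × (9,551.00 Cr − 6,000.00 Cr) = 990.60 Cr + 26.7% × 3,551.00 Cr = 1,938.72 Cr
Transit Levy: YTD 392,985.00 Cr ≥ cap 368,900.00 Cr → 0.00 Cr
Total: 1,938.72 Cr + 0.00 Cr = 1,938.72 Cr

1,938.72 Cr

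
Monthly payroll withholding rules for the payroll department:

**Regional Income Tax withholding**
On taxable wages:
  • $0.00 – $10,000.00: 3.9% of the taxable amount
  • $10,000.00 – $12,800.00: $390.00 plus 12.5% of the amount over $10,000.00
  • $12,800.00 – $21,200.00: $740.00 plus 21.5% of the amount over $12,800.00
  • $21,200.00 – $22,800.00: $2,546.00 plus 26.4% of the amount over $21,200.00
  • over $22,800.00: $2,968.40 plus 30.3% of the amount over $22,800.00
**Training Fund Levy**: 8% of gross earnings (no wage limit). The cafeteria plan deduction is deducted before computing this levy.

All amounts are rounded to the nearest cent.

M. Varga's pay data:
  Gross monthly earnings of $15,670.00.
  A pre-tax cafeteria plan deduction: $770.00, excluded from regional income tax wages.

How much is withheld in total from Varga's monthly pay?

$2,383.50

Regional Income Tax: taxable = $15,670.00 − $770.00 = $14,900.00
  $740.00 + 21.5% × ($14,900.00 − $12,800.00) = $740.00 + 21.5% × $2,100.00 = $1,191.50
Training Fund Levy: 8% × $14,900.00 = $1,192.00
Total: $1,191.50 + $1,192.00 = $2,383.50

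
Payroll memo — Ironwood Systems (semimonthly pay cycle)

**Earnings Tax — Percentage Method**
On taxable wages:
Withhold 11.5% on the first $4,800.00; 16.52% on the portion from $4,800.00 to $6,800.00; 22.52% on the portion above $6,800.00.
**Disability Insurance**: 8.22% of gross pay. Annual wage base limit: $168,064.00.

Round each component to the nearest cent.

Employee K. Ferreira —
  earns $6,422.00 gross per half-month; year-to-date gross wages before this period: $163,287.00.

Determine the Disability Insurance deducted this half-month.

$392.67

Disability Insurance: cap $168,064.00 − YTD $163,287.00 = $4,777.00 subject; 8.22% × $4,777.00 = $392.67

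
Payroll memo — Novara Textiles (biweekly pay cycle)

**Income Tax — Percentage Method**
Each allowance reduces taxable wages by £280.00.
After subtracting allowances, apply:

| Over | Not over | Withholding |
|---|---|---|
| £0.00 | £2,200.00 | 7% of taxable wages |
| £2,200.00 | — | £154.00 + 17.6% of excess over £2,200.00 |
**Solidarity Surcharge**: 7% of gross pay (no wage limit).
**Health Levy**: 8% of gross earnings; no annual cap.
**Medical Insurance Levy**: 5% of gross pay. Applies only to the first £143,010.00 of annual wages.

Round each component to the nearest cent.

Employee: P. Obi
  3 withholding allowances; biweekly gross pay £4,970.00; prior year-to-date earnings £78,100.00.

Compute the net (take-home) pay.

Income Tax: taxable = £4,970.00 − 3×£280.00 = £4,130.00
  £154.00 + 17.6% × (£4,130.00 − £2,200.00) = £154.00 + 17.6% × £1,930.00 = £493.68
Solidarity Surcharge: 7% × £4,970.00 = £347.90
Health Levy: 8% × £4,970.00 = £397.60
Medical Insurance Levy: 5% × £4,970.00 = £248.50
Total withheld: £493.68 + £347.90 + £397.60 + £248.50 = £1,487.68
Net pay: £4,970.00 − £1,487.68 = £3,482.32

£3,482.32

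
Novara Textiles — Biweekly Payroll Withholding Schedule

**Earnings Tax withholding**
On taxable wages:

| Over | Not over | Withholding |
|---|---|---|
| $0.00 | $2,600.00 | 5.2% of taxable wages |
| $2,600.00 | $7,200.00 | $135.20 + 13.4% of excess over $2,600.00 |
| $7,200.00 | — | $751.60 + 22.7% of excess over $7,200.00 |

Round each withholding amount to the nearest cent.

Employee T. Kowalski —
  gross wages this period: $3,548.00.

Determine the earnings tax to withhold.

Earnings Tax: taxable = $3,548.00
  $135.20 + 13.4% × ($3,548.00 − $2,600.00) = $135.20 + 13.4% × $948.00 = $262.23

$262.23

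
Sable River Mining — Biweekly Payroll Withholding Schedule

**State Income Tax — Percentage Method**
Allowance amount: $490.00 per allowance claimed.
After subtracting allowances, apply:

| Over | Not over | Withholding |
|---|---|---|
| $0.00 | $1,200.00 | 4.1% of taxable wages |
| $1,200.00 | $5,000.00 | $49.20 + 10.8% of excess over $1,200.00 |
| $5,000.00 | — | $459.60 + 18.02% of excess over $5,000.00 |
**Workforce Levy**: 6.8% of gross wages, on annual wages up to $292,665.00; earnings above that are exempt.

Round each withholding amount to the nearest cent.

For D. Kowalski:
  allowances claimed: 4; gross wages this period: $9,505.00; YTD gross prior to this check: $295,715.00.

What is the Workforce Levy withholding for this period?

$0.00

Workforce Levy: YTD $295,715.00 ≥ cap $292,665.00 → $0.00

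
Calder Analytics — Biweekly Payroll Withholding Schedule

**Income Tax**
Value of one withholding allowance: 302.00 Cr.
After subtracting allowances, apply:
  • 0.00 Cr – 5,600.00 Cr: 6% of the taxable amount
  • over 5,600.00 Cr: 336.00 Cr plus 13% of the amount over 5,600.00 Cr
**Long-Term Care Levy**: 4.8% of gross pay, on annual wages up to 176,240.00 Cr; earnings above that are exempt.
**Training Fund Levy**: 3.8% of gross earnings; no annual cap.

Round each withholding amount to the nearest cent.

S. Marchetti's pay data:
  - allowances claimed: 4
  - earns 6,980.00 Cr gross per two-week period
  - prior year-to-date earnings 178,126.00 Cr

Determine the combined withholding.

Income Tax: taxable = 6,980.00 Cr − 4×302.00 Cr = 5,772.00 Cr
  336.00 Cr + 13% × (5,772.00 Cr − 5,600.00 Cr) = 336.00 Cr + 13% × 172.00 Cr = 358.36 Cr
Long-Term Care Levy: YTD 178,126.00 Cr ≥ cap 176,240.00 Cr → 0.00 Cr
Training Fund Levy: 3.8% × 6,980.00 Cr = 265.24 Cr
Total: 358.36 Cr + 0.00 Cr + 265.24 Cr = 623.60 Cr

623.60 Cr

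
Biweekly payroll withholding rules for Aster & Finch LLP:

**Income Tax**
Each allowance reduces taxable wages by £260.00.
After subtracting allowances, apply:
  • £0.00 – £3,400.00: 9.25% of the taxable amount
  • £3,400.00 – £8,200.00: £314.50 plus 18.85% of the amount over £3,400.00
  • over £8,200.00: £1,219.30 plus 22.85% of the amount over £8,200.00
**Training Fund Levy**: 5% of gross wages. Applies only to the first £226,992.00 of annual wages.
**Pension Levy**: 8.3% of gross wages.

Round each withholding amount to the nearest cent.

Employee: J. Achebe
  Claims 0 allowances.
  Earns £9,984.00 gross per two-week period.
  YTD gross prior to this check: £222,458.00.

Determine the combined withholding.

Income Tax: taxable = £9,984.00
  £1,219.30 + 22.85% × (£9,984.00 − £8,200.00) = £1,219.30 + 22.85% × £1,784.00 = £1,626.94
Training Fund Levy: cap £226,992.00 − YTD £222,458.00 = £4,534.00 subject; 5% × £4,534.00 = £226.70
Pension Levy: 8.3% × £9,984.00 = £828.67
Total: £1,626.94 + £226.70 + £828.67 = £2,682.31

£2,682.31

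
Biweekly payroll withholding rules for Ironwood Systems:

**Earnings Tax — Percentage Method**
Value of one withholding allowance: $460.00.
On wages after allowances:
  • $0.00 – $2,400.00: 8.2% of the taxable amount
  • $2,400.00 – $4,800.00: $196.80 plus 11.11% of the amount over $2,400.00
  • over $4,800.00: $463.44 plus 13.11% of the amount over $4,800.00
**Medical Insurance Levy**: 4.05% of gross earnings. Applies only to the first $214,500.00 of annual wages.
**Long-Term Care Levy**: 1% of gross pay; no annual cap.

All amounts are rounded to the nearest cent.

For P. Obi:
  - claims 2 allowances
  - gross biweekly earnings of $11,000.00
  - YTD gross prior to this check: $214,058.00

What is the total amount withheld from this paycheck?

Earnings Tax: taxable = $11,000.00 − 2×$460.00 = $10,080.00
  $463.44 + 13.11% × ($10,080.00 − $4,800.00) = $463.44 + 13.11% × $5,280.00 = $1,155.65
Medical Insurance Levy: cap $214,500.00 − YTD $214,058.00 = $442.00 subject; 4.05% × $442.00 = $17.90
Long-Term Care Levy: 1% × $11,000.00 = $110.00
Total: $1,155.65 + $17.90 + $110.00 = $1,283.55

$1,283.55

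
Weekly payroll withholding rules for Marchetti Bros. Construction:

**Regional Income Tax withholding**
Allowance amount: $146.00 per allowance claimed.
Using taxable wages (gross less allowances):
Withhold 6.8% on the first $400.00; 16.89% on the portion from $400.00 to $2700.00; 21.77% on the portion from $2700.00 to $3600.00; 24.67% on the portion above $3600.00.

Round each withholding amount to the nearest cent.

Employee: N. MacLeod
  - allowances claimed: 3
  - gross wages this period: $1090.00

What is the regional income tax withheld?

Regional Income Tax: taxable = $1090.00 − 3×$146.00 = $652.00
  $27.20 + 16.89% × ($652.00 − $400.00) = $27.20 + 16.89% × $252.00 = $69.76

$69.76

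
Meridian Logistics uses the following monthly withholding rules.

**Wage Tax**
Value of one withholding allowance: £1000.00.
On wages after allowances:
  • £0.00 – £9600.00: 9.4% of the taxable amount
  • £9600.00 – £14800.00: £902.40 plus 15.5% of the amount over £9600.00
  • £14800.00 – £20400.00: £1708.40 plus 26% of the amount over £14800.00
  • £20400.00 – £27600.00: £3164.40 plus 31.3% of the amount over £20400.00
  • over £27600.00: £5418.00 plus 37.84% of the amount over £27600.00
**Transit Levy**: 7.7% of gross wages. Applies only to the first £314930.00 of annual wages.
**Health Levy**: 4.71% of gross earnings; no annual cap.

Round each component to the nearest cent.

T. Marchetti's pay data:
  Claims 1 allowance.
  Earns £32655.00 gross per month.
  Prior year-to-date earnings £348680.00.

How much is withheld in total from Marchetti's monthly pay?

£8490.46

Wage Tax: taxable = £32655.00 − 1×£1000.00 = £31655.00
  £5418.00 + 37.84% × (£31655.00 − £27600.00) = £5418.00 + 37.84% × £4055.00 = £6952.41
Transit Levy: YTD £348680.00 ≥ cap £314930.00 → £0.00
Health Levy: 4.71% × £32655.00 = £1538.05
Total: £6952.41 + £0.00 + £1538.05 = £8490.46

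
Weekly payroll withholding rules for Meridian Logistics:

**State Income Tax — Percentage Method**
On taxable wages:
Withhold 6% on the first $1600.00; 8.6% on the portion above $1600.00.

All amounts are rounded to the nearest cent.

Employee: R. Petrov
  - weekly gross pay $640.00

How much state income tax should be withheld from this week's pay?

$38.40

State Income Tax: taxable = $640.00
  6% × $640.00 = $38.40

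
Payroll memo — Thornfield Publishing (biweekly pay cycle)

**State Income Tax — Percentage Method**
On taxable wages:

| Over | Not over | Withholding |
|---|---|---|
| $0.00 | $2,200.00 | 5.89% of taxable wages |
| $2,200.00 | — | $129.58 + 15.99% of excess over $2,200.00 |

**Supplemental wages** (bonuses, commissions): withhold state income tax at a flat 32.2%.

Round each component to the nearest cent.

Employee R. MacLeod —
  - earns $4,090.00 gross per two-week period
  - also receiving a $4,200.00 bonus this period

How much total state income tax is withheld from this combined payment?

State Income Tax: taxable = $4,090.00
  $129.58 + 15.99% × ($4,090.00 − $2,200.00) = $129.58 + 15.99% × $1,890.00 = $431.79
Supplemental (32.2% flat on bonus): 32.2% × $4,200.00 = $1,352.40
Total state income tax: $431.79 + $1,352.40 = $1,784.19

$1,784.19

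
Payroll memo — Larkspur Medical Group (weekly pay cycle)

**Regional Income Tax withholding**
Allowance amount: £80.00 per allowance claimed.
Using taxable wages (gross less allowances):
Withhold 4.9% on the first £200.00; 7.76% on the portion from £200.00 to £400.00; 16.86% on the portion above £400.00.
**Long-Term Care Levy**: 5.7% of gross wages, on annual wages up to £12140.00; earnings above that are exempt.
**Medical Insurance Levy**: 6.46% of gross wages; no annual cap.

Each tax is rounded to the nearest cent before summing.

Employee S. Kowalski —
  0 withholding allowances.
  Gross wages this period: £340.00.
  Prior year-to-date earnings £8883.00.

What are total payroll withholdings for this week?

£62.00

Regional Income Tax: taxable = £340.00
  £9.80 + 7.76% × (£340.00 − £200.00) = £9.80 + 7.76% × £140.00 = £20.66
Long-Term Care Levy: 5.7% × £340.00 = £19.38
Medical Insurance Levy: 6.46% × £340.00 = £21.96
Total: £20.66 + £19.38 + £21.96 = £62.00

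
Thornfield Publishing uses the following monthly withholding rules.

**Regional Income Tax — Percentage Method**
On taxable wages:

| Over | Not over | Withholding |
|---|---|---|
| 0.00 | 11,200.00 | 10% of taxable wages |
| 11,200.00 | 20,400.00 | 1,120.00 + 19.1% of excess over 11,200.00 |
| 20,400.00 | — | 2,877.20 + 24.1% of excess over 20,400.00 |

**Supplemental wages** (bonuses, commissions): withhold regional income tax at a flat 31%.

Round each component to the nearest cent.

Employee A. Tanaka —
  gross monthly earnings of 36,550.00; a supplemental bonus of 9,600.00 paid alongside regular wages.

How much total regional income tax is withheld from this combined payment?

9,745.35

Regional Income Tax: taxable = 36,550.00
  2,877.20 + 24.1% × (36,550.00 − 20,400.00) = 2,877.20 + 24.1% × 16,150.00 = 6,769.35
Supplemental (31% flat on bonus): 31% × 9,600.00 = 2,976.00
Total regional income tax: 6,769.35 + 2,976.00 = 9,745.35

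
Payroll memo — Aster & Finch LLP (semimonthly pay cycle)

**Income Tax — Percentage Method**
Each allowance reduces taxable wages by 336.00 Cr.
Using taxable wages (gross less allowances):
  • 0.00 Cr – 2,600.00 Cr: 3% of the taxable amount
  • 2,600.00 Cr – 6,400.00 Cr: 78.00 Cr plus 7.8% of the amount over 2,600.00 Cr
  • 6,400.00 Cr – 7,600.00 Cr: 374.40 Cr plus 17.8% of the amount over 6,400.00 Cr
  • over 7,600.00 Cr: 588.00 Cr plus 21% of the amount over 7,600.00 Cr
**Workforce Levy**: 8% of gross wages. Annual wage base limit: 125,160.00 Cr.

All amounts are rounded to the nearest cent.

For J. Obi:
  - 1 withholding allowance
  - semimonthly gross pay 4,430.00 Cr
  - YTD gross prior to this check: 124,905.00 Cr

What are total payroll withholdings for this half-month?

214.93 Cr

Income Tax: taxable = 4,430.00 Cr − 1×336.00 Cr = 4,094.00 Cr
  78.00 Cr + 7.8% × (4,094.00 Cr − 2,600.00 Cr) = 78.00 Cr + 7.8% × 1,494.00 Cr = 194.53 Cr
Workforce Levy: cap 125,160.00 Cr − YTD 124,905.00 Cr = 255.00 Cr subject; 8% × 255.00 Cr = 20.40 Cr
Total: 194.53 Cr + 20.40 Cr = 214.93 Cr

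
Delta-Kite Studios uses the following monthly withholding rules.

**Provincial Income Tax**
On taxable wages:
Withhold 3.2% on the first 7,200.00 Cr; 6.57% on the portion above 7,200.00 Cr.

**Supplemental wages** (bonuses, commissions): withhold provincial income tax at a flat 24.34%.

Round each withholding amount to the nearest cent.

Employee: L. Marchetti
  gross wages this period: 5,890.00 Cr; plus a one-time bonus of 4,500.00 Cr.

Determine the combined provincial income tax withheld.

1,283.78 Cr

Provincial Income Tax: taxable = 5,890.00 Cr
  3.2% × 5,890.00 Cr = 188.48 Cr
Supplemental (24.34% flat on bonus): 24.34% × 4,500.00 Cr = 1,095.30 Cr
Total provincial income tax: 188.48 Cr + 1,095.30 Cr = 1,283.78 Cr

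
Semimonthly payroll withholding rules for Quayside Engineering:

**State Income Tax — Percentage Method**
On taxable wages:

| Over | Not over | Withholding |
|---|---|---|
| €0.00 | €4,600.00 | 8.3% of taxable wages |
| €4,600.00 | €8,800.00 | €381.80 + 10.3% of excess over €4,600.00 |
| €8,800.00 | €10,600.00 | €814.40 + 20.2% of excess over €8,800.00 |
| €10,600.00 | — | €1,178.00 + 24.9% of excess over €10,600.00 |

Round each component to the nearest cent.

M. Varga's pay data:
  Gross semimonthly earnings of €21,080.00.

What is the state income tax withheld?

State Income Tax: taxable = €21,080.00
  €1,178.00 + 24.9% × (€21,080.00 − €10,600.00) = €1,178.00 + 24.9% × €10,480.00 = €3,787.52

€3,787.52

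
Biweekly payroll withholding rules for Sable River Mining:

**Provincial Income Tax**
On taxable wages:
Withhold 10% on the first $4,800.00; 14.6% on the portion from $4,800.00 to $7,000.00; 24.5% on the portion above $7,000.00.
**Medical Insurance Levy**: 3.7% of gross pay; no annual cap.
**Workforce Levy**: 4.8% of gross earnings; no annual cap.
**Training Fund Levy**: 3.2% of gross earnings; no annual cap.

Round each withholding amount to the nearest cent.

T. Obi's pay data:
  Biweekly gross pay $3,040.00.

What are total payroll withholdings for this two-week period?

$659.68

Provincial Income Tax: taxable = $3,040.00
  10% × $3,040.00 = $304.00
Medical Insurance Levy: 3.7% × $3,040.00 = $112.48
Workforce Levy: 4.8% × $3,040.00 = $145.92
Training Fund Levy: 3.2% × $3,040.00 = $97.28
Total: $304.00 + $112.48 + $145.92 + $97.28 = $659.68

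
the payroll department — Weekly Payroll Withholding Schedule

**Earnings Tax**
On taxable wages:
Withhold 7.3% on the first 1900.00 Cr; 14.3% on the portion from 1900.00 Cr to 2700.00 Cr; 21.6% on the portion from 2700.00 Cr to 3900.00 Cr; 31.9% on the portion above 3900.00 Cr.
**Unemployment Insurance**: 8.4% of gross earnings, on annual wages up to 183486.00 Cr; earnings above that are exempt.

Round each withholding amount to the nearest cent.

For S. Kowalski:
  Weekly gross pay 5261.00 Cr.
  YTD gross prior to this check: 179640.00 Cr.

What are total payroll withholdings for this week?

1269.52 Cr

Earnings Tax: taxable = 5261.00 Cr
  512.30 Cr + 31.9% × (5261.00 Cr − 3900.00 Cr) = 512.30 Cr + 31.9% × 1361.00 Cr = 946.46 Cr
Unemployment Insurance: cap 183486.00 Cr − YTD 179640.00 Cr = 3846.00 Cr subject; 8.4% × 3846.00 Cr = 323.06 Cr
Total: 946.46 Cr + 323.06 Cr = 1269.52 Cr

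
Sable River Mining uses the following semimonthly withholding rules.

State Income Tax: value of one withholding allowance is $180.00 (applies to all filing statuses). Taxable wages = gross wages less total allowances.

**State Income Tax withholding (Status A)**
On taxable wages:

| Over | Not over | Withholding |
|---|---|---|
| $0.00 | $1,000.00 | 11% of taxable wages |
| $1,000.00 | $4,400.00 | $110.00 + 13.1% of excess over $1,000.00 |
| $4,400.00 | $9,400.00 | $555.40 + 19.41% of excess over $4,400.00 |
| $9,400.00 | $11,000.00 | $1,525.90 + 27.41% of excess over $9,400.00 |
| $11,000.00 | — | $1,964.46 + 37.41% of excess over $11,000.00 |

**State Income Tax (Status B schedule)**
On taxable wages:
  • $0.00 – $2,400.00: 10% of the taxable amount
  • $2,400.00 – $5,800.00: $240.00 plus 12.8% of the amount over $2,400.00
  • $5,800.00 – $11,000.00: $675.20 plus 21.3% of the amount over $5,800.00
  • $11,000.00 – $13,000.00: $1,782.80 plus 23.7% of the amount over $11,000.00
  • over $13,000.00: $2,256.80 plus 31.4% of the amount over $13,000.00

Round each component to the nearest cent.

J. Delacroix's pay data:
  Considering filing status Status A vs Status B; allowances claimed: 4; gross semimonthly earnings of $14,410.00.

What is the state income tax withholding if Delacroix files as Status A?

State Income Tax (Status A): taxable = $14,410.00 − 4×$180.00 = $13,690.00
  $1,964.46 + 37.41% × ($13,690.00 − $11,000.00) = $1,964.46 + 37.41% × $2,690.00 = $2,970.79

$2,970.79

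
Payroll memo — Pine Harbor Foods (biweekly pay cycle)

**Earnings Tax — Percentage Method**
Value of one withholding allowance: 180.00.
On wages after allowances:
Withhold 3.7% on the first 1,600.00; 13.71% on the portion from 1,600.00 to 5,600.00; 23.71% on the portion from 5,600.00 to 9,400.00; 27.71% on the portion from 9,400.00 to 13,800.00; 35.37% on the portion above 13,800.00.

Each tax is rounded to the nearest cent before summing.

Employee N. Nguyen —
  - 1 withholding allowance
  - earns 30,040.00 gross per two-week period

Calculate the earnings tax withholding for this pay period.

Earnings Tax: taxable = 30,040.00 − 1×180.00 = 29,860.00
  2,727.82 + 35.37% × (29,860.00 − 13,800.00) = 2,727.82 + 35.37% × 16,060.00 = 8,408.24

8,408.24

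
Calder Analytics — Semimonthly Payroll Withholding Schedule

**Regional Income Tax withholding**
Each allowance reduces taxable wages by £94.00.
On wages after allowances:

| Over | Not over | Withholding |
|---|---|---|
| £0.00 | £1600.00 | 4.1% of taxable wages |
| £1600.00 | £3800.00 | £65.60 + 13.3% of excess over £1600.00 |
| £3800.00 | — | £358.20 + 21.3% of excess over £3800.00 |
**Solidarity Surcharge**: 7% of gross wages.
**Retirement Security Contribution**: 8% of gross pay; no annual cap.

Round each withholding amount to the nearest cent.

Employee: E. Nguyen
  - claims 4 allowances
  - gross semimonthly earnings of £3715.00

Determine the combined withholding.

Regional Income Tax: taxable = £3715.00 − 4×£94.00 = £3339.00
  £65.60 + 13.3% × (£3339.00 − £1600.00) = £65.60 + 13.3% × £1739.00 = £296.89
Solidarity Surcharge: 7% × £3715.00 = £260.05
Retirement Security Contribution: 8% × £3715.00 = £297.20
Total: £296.89 + £260.05 + £297.20 = £854.14

£854.14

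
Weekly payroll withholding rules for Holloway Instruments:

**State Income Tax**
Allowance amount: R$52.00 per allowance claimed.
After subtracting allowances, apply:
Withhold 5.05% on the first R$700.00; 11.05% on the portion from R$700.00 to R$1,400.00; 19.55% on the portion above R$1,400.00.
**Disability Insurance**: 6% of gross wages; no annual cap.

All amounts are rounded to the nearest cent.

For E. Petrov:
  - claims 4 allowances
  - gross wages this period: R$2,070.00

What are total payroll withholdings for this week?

State Income Tax: taxable = R$2,070.00 − 4×R$52.00 = R$1,862.00
  R$112.70 + 19.55% × (R$1,862.00 − R$1,400.00) = R$112.70 + 19.55% × R$462.00 = R$203.02
Disability Insurance: 6% × R$2,070.00 = R$124.20
Total: R$203.02 + R$124.20 = R$327.22

R$327.22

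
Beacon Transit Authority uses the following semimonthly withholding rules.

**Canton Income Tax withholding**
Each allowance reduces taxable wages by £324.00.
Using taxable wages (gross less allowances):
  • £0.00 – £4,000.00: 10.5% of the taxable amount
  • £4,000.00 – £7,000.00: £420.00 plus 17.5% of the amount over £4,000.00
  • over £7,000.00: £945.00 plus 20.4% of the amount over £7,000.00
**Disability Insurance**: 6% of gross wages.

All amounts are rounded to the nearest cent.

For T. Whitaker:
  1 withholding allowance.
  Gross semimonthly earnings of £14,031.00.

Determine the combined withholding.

Canton Income Tax: taxable = £14,031.00 − 1×£324.00 = £13,707.00
  £945.00 + 20.4% × (£13,707.00 − £7,000.00) = £945.00 + 20.4% × £6,707.00 = £2,313.23
Disability Insurance: 6% × £14,031.00 = £841.86
Total: £2,313.23 + £841.86 = £3,155.09

£3,155.09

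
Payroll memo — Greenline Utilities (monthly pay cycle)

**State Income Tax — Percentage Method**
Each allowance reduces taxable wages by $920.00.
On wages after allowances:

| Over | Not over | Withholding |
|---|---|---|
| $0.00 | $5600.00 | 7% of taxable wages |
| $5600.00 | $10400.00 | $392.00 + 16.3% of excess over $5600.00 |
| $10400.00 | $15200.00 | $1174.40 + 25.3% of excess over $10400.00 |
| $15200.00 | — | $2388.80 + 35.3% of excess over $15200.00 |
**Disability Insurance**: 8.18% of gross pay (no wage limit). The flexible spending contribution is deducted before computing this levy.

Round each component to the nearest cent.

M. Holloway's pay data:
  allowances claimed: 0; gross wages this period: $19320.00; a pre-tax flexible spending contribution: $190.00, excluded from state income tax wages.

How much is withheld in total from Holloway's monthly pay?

$5340.92

State Income Tax: taxable = $19320.00 − $190.00 = $19130.00
  $2388.80 + 35.3% × ($19130.00 − $15200.00) = $2388.80 + 35.3% × $3930.00 = $3776.09
Disability Insurance: 8.18% × $19130.00 = $1564.83
Total: $3776.09 + $1564.83 = $5340.92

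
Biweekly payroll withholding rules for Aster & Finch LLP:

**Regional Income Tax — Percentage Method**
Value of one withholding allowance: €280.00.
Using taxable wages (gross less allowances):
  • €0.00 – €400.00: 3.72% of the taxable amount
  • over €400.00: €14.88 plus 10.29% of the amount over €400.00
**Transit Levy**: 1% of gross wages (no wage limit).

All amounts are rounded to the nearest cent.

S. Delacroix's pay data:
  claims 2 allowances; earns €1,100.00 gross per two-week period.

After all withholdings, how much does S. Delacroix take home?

Regional Income Tax: taxable = €1,100.00 − 2×€280.00 = €540.00
  €14.88 + 10.29% × (€540.00 − €400.00) = €14.88 + 10.29% × €140.00 = €29.29
Transit Levy: 1% × €1,100.00 = €11.00
Total withheld: €29.29 + €11.00 = €40.29
Net pay: €1,100.00 − €40.29 = €1,059.71

€1,059.71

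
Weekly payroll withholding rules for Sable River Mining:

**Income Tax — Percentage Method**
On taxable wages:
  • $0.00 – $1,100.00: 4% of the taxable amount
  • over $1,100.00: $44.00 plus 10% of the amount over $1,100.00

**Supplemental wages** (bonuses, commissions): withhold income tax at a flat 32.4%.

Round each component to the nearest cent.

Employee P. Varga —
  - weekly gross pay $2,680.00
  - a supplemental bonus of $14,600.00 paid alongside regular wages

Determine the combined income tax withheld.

Income Tax: taxable = $2,680.00
  $44.00 + 10% × ($2,680.00 − $1,100.00) = $44.00 + 10% × $1,580.00 = $202.00
Supplemental (32.4% flat on bonus): 32.4% × $14,600.00 = $4,730.40
Total income tax: $202.00 + $4,730.40 = $4,932.40

$4,932.40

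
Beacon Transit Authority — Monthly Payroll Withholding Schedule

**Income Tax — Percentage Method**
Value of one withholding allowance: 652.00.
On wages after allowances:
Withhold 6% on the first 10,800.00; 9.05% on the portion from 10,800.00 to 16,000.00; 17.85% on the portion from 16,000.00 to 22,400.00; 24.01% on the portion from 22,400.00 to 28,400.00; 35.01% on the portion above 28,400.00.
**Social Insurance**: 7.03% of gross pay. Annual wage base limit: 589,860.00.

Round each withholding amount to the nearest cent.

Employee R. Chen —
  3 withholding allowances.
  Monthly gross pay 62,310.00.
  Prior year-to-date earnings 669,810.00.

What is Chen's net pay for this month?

Income Tax: taxable = 62,310.00 − 3×652.00 = 60,354.00
  3,701.60 + 35.01% × (60,354.00 − 28,400.00) = 3,701.60 + 35.01% × 31,954.00 = 14,888.70
Social Insurance: YTD 669,810.00 ≥ cap 589,860.00 → 0.00
Total withheld: 14,888.70 + 0.00 = 14,888.70
Net pay: 62,310.00 − 14,888.70 = 47,421.30

47,421.30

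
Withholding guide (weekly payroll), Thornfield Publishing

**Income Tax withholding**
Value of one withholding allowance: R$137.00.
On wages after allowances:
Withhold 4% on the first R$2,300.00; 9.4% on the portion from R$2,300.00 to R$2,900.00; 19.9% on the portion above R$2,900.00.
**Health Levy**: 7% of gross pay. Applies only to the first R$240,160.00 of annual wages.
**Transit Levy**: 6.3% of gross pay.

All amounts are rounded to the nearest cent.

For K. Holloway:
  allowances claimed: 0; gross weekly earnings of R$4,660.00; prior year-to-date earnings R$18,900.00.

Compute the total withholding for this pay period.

Income Tax: taxable = R$4,660.00
  R$148.40 + 19.9% × (R$4,660.00 − R$2,900.00) = R$148.40 + 19.9% × R$1,760.00 = R$498.64
Health Levy: 7% × R$4,660.00 = R$326.20
Transit Levy: 6.3% × R$4,660.00 = R$293.58
Total: R$498.64 + R$326.20 + R$293.58 = R$1,118.42

R$1,118.42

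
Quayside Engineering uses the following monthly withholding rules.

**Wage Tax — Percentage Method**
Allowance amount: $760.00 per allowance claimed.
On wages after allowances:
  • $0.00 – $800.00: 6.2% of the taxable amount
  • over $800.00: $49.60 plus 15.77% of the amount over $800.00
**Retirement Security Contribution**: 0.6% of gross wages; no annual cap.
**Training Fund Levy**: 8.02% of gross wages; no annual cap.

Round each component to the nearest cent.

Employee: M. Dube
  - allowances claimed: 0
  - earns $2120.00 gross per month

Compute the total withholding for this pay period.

Wage Tax: taxable = $2120.00
  $49.60 + 15.77% × ($2120.00 − $800.00) = $49.60 + 15.77% × $1320.00 = $257.76
Retirement Security Contribution: 0.6% × $2120.00 = $12.72
Training Fund Levy: 8.02% × $2120.00 = $170.02
Total: $257.76 + $12.72 + $170.02 = $440.50

$440.50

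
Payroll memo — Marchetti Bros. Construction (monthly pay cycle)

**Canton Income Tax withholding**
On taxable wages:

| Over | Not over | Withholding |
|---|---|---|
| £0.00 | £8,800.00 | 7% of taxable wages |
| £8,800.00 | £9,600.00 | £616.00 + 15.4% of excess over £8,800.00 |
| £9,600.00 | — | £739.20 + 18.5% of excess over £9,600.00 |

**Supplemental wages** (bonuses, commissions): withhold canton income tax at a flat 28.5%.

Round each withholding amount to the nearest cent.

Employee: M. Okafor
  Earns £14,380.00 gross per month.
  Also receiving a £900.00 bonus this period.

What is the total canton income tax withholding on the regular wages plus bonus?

Canton Income Tax: taxable = £14,380.00
  £739.20 + 18.5% × (£14,380.00 − £9,600.00) = £739.20 + 18.5% × £4,780.00 = £1,623.50
Supplemental (28.5% flat on bonus): 28.5% × £900.00 = £256.50
Total canton income tax: £1,623.50 + £256.50 = £1,880.00

£1,880.00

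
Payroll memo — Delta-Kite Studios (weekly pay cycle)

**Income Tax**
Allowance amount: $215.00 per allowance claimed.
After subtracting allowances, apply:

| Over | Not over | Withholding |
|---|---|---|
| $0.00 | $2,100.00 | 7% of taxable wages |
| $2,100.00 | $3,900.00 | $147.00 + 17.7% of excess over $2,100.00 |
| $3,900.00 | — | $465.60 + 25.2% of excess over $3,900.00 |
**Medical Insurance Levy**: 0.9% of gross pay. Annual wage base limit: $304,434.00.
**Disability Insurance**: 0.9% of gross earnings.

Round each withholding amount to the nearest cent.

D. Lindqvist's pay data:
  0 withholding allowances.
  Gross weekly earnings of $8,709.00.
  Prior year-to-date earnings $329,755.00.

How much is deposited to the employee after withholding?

$6,953.15

Income Tax: taxable = $8,709.00
  $465.60 + 25.2% × ($8,709.00 − $3,900.00) = $465.60 + 25.2% × $4,809.00 = $1,677.47
Medical Insurance Levy: YTD $329,755.00 ≥ cap $304,434.00 → $0.00
Disability Insurance: 0.9% × $8,709.00 = $78.38
Total withheld: $1,677.47 + $0.00 + $78.38 = $1,755.85
Net pay: $8,709.00 − $1,755.85 = $6,953.15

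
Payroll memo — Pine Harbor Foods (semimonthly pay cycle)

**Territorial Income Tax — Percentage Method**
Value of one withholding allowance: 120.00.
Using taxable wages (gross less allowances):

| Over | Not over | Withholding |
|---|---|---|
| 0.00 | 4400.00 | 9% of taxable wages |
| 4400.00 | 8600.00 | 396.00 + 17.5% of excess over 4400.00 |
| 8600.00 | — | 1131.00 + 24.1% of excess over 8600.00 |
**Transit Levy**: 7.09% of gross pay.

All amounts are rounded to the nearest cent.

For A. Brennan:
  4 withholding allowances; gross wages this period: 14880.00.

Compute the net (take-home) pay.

11296.21

Territorial Income Tax: taxable = 14880.00 − 4×120.00 = 14400.00
  1131.00 + 24.1% × (14400.00 − 8600.00) = 1131.00 + 24.1% × 5800.00 = 2528.80
Transit Levy: 7.09% × 14880.00 = 1054.99
Total withheld: 2528.80 + 1054.99 = 3583.79
Net pay: 14880.00 − 3583.79 = 11296.21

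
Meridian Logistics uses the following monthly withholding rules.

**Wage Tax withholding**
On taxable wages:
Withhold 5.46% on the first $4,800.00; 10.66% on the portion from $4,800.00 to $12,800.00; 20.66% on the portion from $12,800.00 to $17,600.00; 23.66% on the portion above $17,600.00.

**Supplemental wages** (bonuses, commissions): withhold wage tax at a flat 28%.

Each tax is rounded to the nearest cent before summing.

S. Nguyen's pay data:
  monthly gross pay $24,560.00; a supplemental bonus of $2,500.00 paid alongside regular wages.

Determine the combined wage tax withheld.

$4,453.30

Wage Tax: taxable = $24,560.00
  $2,106.56 + 23.66% × ($24,560.00 − $17,600.00) = $2,106.56 + 23.66% × $6,960.00 = $3,753.30
Supplemental (28% flat on bonus): 28% × $2,500.00 = $700.00
Total wage tax: $3,753.30 + $700.00 = $4,453.30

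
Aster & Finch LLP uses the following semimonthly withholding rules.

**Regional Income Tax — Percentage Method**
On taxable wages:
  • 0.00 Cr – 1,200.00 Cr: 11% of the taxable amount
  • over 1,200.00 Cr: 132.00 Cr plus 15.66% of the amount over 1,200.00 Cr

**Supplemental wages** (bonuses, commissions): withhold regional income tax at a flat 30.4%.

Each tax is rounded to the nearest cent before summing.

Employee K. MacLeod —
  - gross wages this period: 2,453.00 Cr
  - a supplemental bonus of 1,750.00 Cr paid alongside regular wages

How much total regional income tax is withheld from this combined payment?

860.22 Cr

Regional Income Tax: taxable = 2,453.00 Cr
  132.00 Cr + 15.66% × (2,453.00 Cr − 1,200.00 Cr) = 132.00 Cr + 15.66% × 1,253.00 Cr = 328.22 Cr
Supplemental (30.4% flat on bonus): 30.4% × 1,750.00 Cr = 532.00 Cr
Total regional income tax: 328.22 Cr + 532.00 Cr = 860.22 Cr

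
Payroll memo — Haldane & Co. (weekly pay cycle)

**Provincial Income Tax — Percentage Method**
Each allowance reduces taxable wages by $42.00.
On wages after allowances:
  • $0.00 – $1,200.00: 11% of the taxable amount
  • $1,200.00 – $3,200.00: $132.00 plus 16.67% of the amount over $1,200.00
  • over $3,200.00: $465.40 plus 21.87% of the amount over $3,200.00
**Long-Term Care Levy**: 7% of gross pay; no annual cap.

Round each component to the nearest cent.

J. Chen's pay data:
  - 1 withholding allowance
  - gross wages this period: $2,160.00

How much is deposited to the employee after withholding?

Provincial Income Tax: taxable = $2,160.00 − 1×$42.00 = $2,118.00
  $132.00 + 16.67% × ($2,118.00 − $1,200.00) = $132.00 + 16.67% × $918.00 = $285.03
Long-Term Care Levy: 7% × $2,160.00 = $151.20
Total withheld: $285.03 + $151.20 = $436.23
Net pay: $2,160.00 − $436.23 = $1,723.77

$1,723.77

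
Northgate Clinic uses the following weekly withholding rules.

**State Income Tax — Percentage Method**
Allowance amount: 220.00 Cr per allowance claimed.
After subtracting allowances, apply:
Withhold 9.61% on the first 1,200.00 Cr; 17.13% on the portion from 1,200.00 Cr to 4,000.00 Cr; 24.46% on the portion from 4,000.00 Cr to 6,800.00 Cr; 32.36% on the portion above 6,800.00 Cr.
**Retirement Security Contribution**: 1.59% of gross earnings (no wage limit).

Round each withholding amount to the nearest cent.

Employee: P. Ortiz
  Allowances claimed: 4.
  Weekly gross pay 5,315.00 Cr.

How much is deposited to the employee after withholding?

State Income Tax: taxable = 5,315.00 Cr − 4×220.00 Cr = 4,435.00 Cr
  594.96 Cr + 24.46% × (4,435.00 Cr − 4,000.00 Cr) = 594.96 Cr + 24.46% × 435.00 Cr = 701.36 Cr
Retirement Security Contribution: 1.59% × 5,315.00 Cr = 84.51 Cr
Total withheld: 701.36 Cr + 84.51 Cr = 785.87 Cr
Net pay: 5,315.00 Cr − 785.87 Cr = 4,529.13 Cr

4,529.13 Cr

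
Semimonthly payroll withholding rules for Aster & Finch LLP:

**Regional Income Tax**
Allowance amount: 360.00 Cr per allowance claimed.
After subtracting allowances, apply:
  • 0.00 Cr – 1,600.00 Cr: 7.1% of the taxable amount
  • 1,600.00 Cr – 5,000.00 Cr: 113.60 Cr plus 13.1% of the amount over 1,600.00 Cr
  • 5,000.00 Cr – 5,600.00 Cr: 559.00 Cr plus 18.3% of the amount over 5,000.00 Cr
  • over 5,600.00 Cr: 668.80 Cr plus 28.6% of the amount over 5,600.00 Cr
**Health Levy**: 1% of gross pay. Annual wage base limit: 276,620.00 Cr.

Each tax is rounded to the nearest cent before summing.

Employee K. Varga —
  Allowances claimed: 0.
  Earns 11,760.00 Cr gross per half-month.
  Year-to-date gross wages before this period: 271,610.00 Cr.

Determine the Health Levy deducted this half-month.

Health Levy: cap 276,620.00 Cr − YTD 271,610.00 Cr = 5,010.00 Cr subject; 1% × 5,010.00 Cr = 50.10 Cr

50.10 Cr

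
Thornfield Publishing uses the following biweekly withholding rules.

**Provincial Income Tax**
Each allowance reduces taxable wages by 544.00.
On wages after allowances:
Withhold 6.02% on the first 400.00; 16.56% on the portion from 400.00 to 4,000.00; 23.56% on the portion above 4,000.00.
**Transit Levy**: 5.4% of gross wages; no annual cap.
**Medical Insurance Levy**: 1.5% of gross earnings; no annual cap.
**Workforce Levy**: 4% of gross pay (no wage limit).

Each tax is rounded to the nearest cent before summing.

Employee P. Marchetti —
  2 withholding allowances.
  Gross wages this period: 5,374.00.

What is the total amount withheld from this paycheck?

1,273.39

Provincial Income Tax: taxable = 5,374.00 − 2×544.00 = 4,286.00
  620.24 + 23.56% × (4,286.00 − 4,000.00) = 620.24 + 23.56% × 286.00 = 687.62
Transit Levy: 5.4% × 5,374.00 = 290.20
Medical Insurance Levy: 1.5% × 5,374.00 = 80.61
Workforce Levy: 4% × 5,374.00 = 214.96
Total: 687.62 + 290.20 + 80.61 + 214.96 = 1,273.39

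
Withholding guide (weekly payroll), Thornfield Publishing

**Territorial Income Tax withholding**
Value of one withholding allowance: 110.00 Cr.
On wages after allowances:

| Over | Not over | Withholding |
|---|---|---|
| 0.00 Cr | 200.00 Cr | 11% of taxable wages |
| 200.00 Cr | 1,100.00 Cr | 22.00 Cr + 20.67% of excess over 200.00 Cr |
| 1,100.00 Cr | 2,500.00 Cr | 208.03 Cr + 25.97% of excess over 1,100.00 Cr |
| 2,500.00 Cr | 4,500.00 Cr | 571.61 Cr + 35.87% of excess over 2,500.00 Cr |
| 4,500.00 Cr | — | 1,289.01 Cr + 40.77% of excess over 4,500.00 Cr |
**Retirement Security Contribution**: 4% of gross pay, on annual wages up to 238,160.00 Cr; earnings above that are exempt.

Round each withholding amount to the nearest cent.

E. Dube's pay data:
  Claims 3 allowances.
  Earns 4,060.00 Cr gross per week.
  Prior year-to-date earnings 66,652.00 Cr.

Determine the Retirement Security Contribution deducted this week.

162.40 Cr

Retirement Security Contribution: 4% × 4,060.00 Cr = 162.40 Cr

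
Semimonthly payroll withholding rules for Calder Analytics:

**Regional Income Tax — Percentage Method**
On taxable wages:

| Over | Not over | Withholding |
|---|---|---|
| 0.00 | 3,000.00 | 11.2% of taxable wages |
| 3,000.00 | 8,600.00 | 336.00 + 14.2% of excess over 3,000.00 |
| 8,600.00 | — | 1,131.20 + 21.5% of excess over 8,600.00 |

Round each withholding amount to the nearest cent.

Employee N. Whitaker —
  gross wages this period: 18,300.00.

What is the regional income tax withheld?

3,216.70

Regional Income Tax: taxable = 18,300.00
  1,131.20 + 21.5% × (18,300.00 − 8,600.00) = 1,131.20 + 21.5% × 9,700.00 = 3,216.70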